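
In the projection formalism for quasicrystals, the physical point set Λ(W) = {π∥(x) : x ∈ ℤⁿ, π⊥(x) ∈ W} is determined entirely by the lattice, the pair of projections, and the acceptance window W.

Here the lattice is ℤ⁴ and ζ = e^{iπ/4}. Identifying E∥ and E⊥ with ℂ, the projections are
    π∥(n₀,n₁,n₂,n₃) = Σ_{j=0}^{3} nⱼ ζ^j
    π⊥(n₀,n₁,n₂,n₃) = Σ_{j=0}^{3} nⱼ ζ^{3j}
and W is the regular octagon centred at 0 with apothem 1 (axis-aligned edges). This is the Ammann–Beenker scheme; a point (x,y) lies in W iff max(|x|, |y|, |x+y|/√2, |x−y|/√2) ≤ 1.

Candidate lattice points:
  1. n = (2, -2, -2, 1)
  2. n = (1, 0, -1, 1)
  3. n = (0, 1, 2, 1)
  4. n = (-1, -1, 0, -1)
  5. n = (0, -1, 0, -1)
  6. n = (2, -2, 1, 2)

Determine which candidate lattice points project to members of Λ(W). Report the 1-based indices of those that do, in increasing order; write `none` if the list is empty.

3

π⊥(n) = n₀ + n₁ζ³ + n₂ζ⁶ + n₃ζ⁹ where ζ = e^{iπ/4}.
#1 (2, -2, -2, 1): internal (4.1213, 1.2929); octagon support 4.1213 vs apothem 1 → ∉ W
#2 (1, 0, -1, 1): internal (1.7071, 1.7071); octagon support 2.4142 vs apothem 1 → ∉ W
#3 (0, 1, 2, 1): internal (0.0000, -0.5858); octagon support 0.5858 vs apothem 1 → ∈ W
#4 (-1, -1, 0, -1): internal (-1.0000, -1.4142); octagon support 1.7071 vs apothem 1 → ∉ W
#5 (0, -1, 0, -1): internal (0.0000, -1.4142); octagon support 1.4142 vs apothem 1 → ∉ W
#6 (2, -2, 1, 2): internal (4.8284, -1.0000); octagon support 4.8284 vs apothem 1 → ∉ W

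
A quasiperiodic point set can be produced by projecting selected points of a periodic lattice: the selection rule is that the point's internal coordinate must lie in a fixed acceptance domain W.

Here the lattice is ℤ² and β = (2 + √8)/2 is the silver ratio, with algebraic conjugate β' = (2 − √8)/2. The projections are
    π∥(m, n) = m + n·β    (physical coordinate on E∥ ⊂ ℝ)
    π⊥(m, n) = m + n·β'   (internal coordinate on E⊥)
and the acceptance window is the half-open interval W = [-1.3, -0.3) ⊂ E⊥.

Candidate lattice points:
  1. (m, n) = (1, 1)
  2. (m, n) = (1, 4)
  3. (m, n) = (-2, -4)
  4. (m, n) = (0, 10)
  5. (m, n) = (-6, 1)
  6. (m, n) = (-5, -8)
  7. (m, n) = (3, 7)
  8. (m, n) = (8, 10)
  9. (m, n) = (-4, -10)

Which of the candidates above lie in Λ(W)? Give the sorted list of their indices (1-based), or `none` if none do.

β' = (2−√8)/2 ≈ -0.41421.
#1 (1,1): internal coord 1 + (1)·β' = +0.58579; +0.58579 ∉ [-1.3, -0.3) → out
#2 (1,4): internal coord 1 + (4)·β' = -0.65685; -0.65685 ∈ [-1.3, -0.3) → IN Λ
#3 (-2,-4): internal coord -2 + (-4)·β' = -0.34315; -0.34315 ∈ [-1.3, -0.3) → IN Λ
#4 (0,10): internal coord 0 + (10)·β' = -4.14214; -4.14214 ∉ [-1.3, -0.3) → out
#5 (-6,1): internal coord -6 + (1)·β' = -6.41421; -6.41421 ∉ [-1.3, -0.3) → out
#6 (-5,-8): internal coord -5 + (-8)·β' = -1.68629; -1.68629 ∉ [-1.3, -0.3) → out
#7 (3,7): internal coord 3 + (7)·β' = +0.10051; +0.10051 ∉ [-1.3, -0.3) → out
#8 (8,10): internal coord 8 + (10)·β' = +3.85786; +3.85786 ∉ [-1.3, -0.3) → out
#9 (-4,-10): internal coord -4 + (-10)·β' = +0.14214; +0.14214 ∉ [-1.3, -0.3) → out

2, 3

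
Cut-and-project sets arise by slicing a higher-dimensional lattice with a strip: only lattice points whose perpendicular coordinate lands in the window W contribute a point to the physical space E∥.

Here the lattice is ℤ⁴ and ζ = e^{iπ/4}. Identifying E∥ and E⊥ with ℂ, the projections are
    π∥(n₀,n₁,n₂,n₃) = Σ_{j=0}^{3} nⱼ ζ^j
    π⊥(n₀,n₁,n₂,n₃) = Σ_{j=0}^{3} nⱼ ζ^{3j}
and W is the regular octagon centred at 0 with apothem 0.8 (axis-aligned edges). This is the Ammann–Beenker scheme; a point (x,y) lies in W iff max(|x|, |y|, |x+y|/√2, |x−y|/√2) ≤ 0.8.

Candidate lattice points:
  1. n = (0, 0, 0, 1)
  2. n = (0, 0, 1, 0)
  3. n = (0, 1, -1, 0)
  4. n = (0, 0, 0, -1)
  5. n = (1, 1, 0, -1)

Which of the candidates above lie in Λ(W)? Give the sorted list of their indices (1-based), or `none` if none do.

With ζ = e^{iπ/4} the internal vectors are ζ^0,ζ^3,ζ^6,ζ^9.
#1 (0, 0, 0, 1): internal (0.7071, 0.7071); octagon support 1.0000 vs apothem 0.8 → ∉ W
#2 (0, 0, 1, 0): internal (0.0000, -1.0000); octagon support 1.0000 vs apothem 0.8 → ∉ W
#3 (0, 1, -1, 0): internal (-0.7071, 1.7071); octagon support 1.7071 vs apothem 0.8 → ∉ W
#4 (0, 0, 0, -1): internal (-0.7071, -0.7071); octagon support 1.0000 vs apothem 0.8 → ∉ W
#5 (1, 1, 0, -1): internal (-0.4142, 0.0000); octagon support 0.4142 vs apothem 0.8 → ∈ W

5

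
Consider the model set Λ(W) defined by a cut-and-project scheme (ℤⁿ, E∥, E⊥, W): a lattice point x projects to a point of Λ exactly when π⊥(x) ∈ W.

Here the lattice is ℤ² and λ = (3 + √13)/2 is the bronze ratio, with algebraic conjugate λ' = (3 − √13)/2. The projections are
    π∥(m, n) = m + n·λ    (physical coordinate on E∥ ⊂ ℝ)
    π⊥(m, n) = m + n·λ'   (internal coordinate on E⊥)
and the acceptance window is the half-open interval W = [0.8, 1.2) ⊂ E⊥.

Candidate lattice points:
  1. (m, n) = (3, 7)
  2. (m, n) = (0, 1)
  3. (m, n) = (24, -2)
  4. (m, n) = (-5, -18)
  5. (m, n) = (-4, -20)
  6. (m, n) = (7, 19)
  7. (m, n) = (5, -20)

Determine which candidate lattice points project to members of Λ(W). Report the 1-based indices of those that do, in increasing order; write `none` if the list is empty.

Numerically λ ≈ 3.302776 and λ' = −1/λ ≈ -0.302776.
candidate 1: (m,n)=(3,7) → π∥ = 3+7·λ ≈ 26.119429, π⊥ = 3+7·λ' ≈ 0.880571 ∈ [0.8, 1.2) ⇒ IN Λ
candidate 2: (m,n)=(0,1) → π∥ = 0+1·λ ≈ 3.302776, π⊥ = 0+1·λ' ≈ -0.302776 ∉ [0.8, 1.2) ⇒ out
candidate 3: (m,n)=(24,-2) → π∥ = 24-2·λ ≈ 17.394449, π⊥ = 24-2·λ' ≈ 24.605551 ∉ [0.8, 1.2) ⇒ out
candidate 4: (m,n)=(-5,-18) → π∥ = -5-18·λ ≈ -64.449961, π⊥ = -5-18·λ' ≈ 0.449961 ∉ [0.8, 1.2) ⇒ out
candidate 5: (m,n)=(-4,-20) → π∥ = -4-20·λ ≈ -70.055513, π⊥ = -4-20·λ' ≈ 2.055513 ∉ [0.8, 1.2) ⇒ out
candidate 6: (m,n)=(7,19) → π∥ = 7+19·λ ≈ 69.752737, π⊥ = 7+19·λ' ≈ 1.247263 ∉ [0.8, 1.2) ⇒ out
candidate 7: (m,n)=(5,-20) → π∥ = 5-20·λ ≈ -61.055513, π⊥ = 5-20·λ' ≈ 11.055513 ∉ [0.8, 1.2) ⇒ out

1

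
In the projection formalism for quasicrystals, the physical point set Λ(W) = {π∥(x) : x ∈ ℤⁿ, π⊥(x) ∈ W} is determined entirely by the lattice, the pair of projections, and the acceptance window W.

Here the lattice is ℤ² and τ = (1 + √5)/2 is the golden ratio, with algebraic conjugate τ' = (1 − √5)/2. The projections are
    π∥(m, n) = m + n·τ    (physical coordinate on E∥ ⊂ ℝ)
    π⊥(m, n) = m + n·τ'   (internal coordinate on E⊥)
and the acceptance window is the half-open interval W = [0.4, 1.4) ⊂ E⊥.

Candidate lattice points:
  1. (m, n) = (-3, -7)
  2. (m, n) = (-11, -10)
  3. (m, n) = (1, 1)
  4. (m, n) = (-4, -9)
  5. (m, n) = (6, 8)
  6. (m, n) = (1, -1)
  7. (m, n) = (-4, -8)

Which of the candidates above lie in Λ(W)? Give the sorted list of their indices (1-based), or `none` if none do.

Numerically τ ≈ 1.6180 and τ' = −1/τ ≈ -0.6180.
#1 (-3,-7): internal coord -3 + (-7)·τ' = +1.3262; +1.3262 ∈ [0.4, 1.4) → IN Λ
#2 (-11,-10): internal coord -11 + (-10)·τ' = -4.8197; -4.8197 ∉ [0.4, 1.4) → out
#3 (1,1): internal coord 1 + (1)·τ' = +0.3820; +0.3820 ∉ [0.4, 1.4) → out
#4 (-4,-9): internal coord -4 + (-9)·τ' = +1.5623; +1.5623 ∉ [0.4, 1.4) → out
#5 (6,8): internal coord 6 + (8)·τ' = +1.0557; +1.0557 ∈ [0.4, 1.4) → IN Λ
#6 (1,-1): internal coord 1 + (-1)·τ' = +1.6180; +1.6180 ∉ [0.4, 1.4) → out
#7 (-4,-8): internal coord -4 + (-8)·τ' = +0.9443; +0.9443 ∈ [0.4, 1.4) → IN Λ

1, 5, 7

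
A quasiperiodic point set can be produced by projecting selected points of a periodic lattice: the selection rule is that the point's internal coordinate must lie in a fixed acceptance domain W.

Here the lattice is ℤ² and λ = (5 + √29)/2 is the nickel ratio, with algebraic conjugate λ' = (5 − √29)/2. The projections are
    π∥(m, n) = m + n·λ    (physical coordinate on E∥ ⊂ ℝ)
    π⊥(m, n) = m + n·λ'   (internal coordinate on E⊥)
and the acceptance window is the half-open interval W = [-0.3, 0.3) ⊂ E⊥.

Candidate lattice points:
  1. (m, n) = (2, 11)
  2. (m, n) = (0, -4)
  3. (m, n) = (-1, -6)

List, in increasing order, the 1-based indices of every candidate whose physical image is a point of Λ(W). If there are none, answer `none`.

λ' = (5−√29)/2 ≈ -0.1926.
#1 (2,11): internal coord 2 + (11)·λ' = -0.1184; -0.1184 ∈ [-0.3, 0.3) → IN Λ
#2 (0,-4): internal coord 0 + (-4)·λ' = +0.7703; +0.7703 ∉ [-0.3, 0.3) → out
#3 (-1,-6): internal coord -1 + (-6)·λ' = +0.1555; +0.1555 ∈ [-0.3, 0.3) → IN Λ

1, 3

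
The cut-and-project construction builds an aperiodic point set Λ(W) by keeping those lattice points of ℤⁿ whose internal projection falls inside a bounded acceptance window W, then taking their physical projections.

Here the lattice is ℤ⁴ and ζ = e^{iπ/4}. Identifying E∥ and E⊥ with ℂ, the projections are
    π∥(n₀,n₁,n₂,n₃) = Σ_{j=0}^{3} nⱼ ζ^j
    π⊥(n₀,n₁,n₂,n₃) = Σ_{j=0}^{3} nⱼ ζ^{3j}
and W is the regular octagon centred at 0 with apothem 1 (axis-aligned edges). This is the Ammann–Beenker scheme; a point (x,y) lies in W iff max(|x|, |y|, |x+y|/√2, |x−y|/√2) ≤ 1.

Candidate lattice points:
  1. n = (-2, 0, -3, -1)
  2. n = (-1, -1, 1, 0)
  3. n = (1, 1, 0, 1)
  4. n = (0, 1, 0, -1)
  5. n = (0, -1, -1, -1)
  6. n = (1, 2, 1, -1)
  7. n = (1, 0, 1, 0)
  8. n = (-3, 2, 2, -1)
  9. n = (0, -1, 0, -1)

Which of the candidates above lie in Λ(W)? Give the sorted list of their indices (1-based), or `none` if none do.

5

Internal map: ζ^{3j} for j=0..3 gives (1,0), (−√2/2,√2/2), (0,−1), (√2/2,√2/2).
#1 (-2, 0, -3, -1): internal (-2.707107, 2.292893); octagon support 3.535534 vs apothem 1 → ∉ W
#2 (-1, -1, 1, 0): internal (-0.292893, -1.707107); octagon support 1.707107 vs apothem 1 → ∉ W
#3 (1, 1, 0, 1): internal (1.000000, 1.414214); octagon support 1.707107 vs apothem 1 → ∉ W
#4 (0, 1, 0, -1): internal (-1.414214, 0.000000); octagon support 1.414214 vs apothem 1 → ∉ W
#5 (0, -1, -1, -1): internal (0.000000, -0.414214); octagon support 0.414214 vs apothem 1 → ∈ W
#6 (1, 2, 1, -1): internal (-1.121320, -0.292893); octagon support 1.121320 vs apothem 1 → ∉ W
#7 (1, 0, 1, 0): internal (1.000000, -1.000000); octagon support 1.414214 vs apothem 1 → ∉ W
#8 (-3, 2, 2, -1): internal (-5.121320, -1.292893); octagon support 5.121320 vs apothem 1 → ∉ W
#9 (0, -1, 0, -1): internal (0.000000, -1.414214); octagon support 1.414214 vs apothem 1 → ∉ W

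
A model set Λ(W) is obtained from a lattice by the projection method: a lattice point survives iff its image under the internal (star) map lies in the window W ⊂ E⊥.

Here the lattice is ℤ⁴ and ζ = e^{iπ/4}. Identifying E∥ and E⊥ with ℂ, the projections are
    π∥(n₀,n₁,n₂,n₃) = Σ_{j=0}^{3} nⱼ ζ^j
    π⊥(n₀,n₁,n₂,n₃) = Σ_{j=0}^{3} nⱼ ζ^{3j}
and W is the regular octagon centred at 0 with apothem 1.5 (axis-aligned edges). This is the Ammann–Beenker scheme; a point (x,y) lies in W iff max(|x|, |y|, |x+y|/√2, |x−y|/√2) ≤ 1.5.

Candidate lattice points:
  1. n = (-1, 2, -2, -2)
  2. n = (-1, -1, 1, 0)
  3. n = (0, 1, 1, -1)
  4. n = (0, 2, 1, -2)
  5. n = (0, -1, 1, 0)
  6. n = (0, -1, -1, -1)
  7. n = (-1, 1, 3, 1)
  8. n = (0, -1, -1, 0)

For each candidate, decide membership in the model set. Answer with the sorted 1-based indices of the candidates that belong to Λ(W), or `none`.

6, 8

π⊥(n) = n₀ + n₁ζ³ + n₂ζ⁶ + n₃ζ⁹ where ζ = e^{iπ/4}.
candidate 1: n = (-1, 2, -2, -2) → π⊥ ≈ (-3.8284, +2.0000); max(|x|,|y|,|x±y|/√2) = 4.1213 > 1.5 ⇒ ∉ W
candidate 2: n = (-1, -1, 1, 0) → π⊥ ≈ (-0.2929, -1.7071); max(|x|,|y|,|x±y|/√2) = 1.7071 > 1.5 ⇒ ∉ W
candidate 3: n = (0, 1, 1, -1) → π⊥ ≈ (-1.4142, -1.0000); max(|x|,|y|,|x±y|/√2) = 1.7071 > 1.5 ⇒ ∉ W
candidate 4: n = (0, 2, 1, -2) → π⊥ ≈ (-2.8284, -1.0000); max(|x|,|y|,|x±y|/√2) = 2.8284 > 1.5 ⇒ ∉ W
candidate 5: n = (0, -1, 1, 0) → π⊥ ≈ (+0.7071, -1.7071); max(|x|,|y|,|x±y|/√2) = 1.7071 > 1.5 ⇒ ∉ W
candidate 6: n = (0, -1, -1, -1) → π⊥ ≈ (+0.0000, -0.4142); max(|x|,|y|,|x±y|/√2) = 0.4142 ≤ 1.5 ⇒ ∈ W
candidate 7: n = (-1, 1, 3, 1) → π⊥ ≈ (-1.0000, -1.5858); max(|x|,|y|,|x±y|/√2) = 1.8284 > 1.5 ⇒ ∉ W
candidate 8: n = (0, -1, -1, 0) → π⊥ ≈ (+0.7071, +0.2929); max(|x|,|y|,|x±y|/√2) = 0.7071 ≤ 1.5 ⇒ ∈ W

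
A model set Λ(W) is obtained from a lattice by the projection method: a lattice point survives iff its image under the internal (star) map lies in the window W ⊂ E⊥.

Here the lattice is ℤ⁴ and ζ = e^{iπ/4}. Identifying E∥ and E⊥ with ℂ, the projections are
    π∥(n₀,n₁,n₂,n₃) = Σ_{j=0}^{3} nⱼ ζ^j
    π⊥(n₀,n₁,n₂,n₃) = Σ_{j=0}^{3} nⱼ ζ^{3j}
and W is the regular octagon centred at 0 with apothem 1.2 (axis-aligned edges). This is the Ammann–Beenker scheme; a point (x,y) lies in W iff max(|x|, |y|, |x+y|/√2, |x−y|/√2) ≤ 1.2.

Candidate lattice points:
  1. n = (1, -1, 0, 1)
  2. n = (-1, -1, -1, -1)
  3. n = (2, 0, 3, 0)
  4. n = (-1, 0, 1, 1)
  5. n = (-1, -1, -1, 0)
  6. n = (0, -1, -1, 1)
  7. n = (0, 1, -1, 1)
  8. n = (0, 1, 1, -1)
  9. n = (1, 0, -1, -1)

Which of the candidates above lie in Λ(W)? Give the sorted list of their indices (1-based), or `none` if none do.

2, 4, 5, 9

π⊥(n) = n₀ + n₁ζ³ + n₂ζ⁶ + n₃ζ⁹ where ζ = e^{iπ/4}.
#1 (1, -1, 0, 1): internal (2.4142, 0.0000); octagon support 2.4142 vs apothem 1.2 → ∉ W
#2 (-1, -1, -1, -1): internal (-1.0000, -0.4142); octagon support 1.0000 vs apothem 1.2 → ∈ W
#3 (2, 0, 3, 0): internal (2.0000, -3.0000); octagon support 3.5355 vs apothem 1.2 → ∉ W
#4 (-1, 0, 1, 1): internal (-0.2929, -0.2929); octagon support 0.4142 vs apothem 1.2 → ∈ W
#5 (-1, -1, -1, 0): internal (-0.2929, 0.2929); octagon support 0.4142 vs apothem 1.2 → ∈ W
#6 (0, -1, -1, 1): internal (1.4142, 1.0000); octagon support 1.7071 vs apothem 1.2 → ∉ W
#7 (0, 1, -1, 1): internal (0.0000, 2.4142); octagon support 2.4142 vs apothem 1.2 → ∉ W
#8 (0, 1, 1, -1): internal (-1.4142, -1.0000); octagon support 1.7071 vs apothem 1.2 → ∉ W
#9 (1, 0, -1, -1): internal (0.2929, 0.2929); octagon support 0.4142 vs apothem 1.2 → ∈ W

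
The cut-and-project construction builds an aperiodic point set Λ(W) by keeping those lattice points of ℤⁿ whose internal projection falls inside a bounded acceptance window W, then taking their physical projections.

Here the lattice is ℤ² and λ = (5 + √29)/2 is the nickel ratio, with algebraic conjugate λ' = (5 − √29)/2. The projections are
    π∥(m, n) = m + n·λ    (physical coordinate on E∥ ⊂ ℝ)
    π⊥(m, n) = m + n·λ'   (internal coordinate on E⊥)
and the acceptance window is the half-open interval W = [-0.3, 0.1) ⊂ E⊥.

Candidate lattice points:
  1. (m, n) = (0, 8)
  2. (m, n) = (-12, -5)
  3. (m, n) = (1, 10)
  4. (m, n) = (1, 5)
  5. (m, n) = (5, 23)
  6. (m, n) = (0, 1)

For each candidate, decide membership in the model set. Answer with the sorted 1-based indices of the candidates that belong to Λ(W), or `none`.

4, 6

Numerically λ ≈ 5.192582 and λ' = −1/λ ≈ -0.192582.
[1] lift (0,8): star map gives -1.540659; window check -0.3 ≤ -1.540659 < 0.1 is false → out
[2] lift (-12,-5): star map gives -11.037088; window check -0.3 ≤ -11.037088 < 0.1 is false → out
[3] lift (1,10): star map gives -0.925824; window check -0.3 ≤ -0.925824 < 0.1 is false → out
[4] lift (1,5): star map gives 0.037088; window check -0.3 ≤ 0.037088 < 0.1 is true → IN Λ
[5] lift (5,23): star map gives 0.570605; window check -0.3 ≤ 0.570605 < 0.1 is false → out
[6] lift (0,1): star map gives -0.192582; window check -0.3 ≤ -0.192582 < 0.1 is true → IN Λ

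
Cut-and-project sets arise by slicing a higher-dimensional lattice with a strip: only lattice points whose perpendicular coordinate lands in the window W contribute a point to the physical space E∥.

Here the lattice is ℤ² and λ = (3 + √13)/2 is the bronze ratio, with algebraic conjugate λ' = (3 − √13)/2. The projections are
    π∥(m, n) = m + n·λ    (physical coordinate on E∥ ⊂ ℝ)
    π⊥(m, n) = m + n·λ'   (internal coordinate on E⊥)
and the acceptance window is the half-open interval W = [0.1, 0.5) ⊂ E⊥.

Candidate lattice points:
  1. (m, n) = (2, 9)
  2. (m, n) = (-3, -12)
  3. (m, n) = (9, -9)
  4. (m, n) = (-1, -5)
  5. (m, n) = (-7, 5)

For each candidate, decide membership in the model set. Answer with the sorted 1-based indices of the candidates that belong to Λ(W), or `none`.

Numerically λ ≈ 3.30278 and λ' = −1/λ ≈ -0.30278.
candidate 1: (m,n)=(2,9) → π∥ = 2+9·λ ≈ 31.72498, π⊥ = 2+9·λ' ≈ -0.72498 ∉ [0.1, 0.5) ⇒ out
candidate 2: (m,n)=(-3,-12) → π∥ = -3-12·λ ≈ -42.63331, π⊥ = -3-12·λ' ≈ 0.63331 ∉ [0.1, 0.5) ⇒ out
candidate 3: (m,n)=(9,-9) → π∥ = 9-9·λ ≈ -20.72498, π⊥ = 9-9·λ' ≈ 11.72498 ∉ [0.1, 0.5) ⇒ out
candidate 4: (m,n)=(-1,-5) → π∥ = -1-5·λ ≈ -17.51388, π⊥ = -1-5·λ' ≈ 0.51388 ∉ [0.1, 0.5) ⇒ out
candidate 5: (m,n)=(-7,5) → π∥ = -7+5·λ ≈ 9.51388, π⊥ = -7+5·λ' ≈ -8.51388 ∉ [0.1, 0.5) ⇒ out

none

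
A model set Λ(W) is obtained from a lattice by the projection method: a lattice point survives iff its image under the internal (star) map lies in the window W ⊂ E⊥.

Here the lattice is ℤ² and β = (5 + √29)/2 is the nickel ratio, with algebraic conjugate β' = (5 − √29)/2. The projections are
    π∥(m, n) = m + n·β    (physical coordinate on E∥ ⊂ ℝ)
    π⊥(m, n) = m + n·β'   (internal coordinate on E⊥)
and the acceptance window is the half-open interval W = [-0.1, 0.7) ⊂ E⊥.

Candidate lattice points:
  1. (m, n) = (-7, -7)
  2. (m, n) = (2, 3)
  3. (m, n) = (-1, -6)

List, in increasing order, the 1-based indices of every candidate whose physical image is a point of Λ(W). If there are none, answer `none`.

Numerically β ≈ 5.19258 and β' = −1/β ≈ -0.19258.
[1] lift (-7,-7): star map gives -5.65192; window check -0.1 ≤ -5.65192 < 0.7 is false → out
[2] lift (2,3): star map gives 1.42225; window check -0.1 ≤ 1.42225 < 0.7 is false → out
[3] lift (-1,-6): star map gives 0.15549; window check -0.1 ≤ 0.15549 < 0.7 is true → IN Λ

3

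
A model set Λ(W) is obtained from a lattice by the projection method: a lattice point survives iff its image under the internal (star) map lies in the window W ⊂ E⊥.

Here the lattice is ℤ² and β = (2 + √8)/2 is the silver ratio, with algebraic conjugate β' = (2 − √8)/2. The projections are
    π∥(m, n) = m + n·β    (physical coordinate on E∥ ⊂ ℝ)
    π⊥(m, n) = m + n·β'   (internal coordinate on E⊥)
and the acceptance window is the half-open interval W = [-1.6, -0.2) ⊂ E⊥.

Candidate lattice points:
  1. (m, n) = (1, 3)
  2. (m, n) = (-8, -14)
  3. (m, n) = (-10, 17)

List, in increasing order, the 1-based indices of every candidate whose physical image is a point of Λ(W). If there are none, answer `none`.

Numerically β ≈ 2.414214 and β' = −1/β ≈ -0.414214.
[1] lift (1,3): star map gives -0.242641; window check -1.6 ≤ -0.242641 < -0.2 is true → IN Λ
[2] lift (-8,-14): star map gives -2.201010; window check -1.6 ≤ -2.201010 < -0.2 is false → out
[3] lift (-10,17): star map gives -17.041631; window check -1.6 ≤ -17.041631 < -0.2 is false → out

1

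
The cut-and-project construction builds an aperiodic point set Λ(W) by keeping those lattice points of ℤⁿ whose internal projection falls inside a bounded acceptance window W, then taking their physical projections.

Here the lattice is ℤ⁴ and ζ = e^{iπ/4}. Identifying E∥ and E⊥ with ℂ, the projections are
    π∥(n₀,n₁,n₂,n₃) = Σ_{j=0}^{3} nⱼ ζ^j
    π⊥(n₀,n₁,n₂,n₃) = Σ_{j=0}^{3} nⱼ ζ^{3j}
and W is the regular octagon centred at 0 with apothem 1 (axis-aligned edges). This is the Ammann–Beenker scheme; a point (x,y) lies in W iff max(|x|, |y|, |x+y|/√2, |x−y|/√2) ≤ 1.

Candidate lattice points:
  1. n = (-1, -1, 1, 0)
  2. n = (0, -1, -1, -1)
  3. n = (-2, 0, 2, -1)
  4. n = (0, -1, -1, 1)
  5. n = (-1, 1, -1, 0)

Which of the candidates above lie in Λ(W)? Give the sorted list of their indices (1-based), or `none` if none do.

2

π⊥(n) = n₀ + n₁ζ³ + n₂ζ⁶ + n₃ζ⁹ where ζ = e^{iπ/4}.
candidate 1: n = (-1, -1, 1, 0) → π⊥ ≈ (-0.292893, -1.707107); max(|x|,|y|,|x±y|/√2) = 1.707107 > 1 ⇒ ∉ W
candidate 2: n = (0, -1, -1, -1) → π⊥ ≈ (+0.000000, -0.414214); max(|x|,|y|,|x±y|/√2) = 0.414214 ≤ 1 ⇒ ∈ W
candidate 3: n = (-2, 0, 2, -1) → π⊥ ≈ (-2.707107, -2.707107); max(|x|,|y|,|x±y|/√2) = 3.828427 > 1 ⇒ ∉ W
candidate 4: n = (0, -1, -1, 1) → π⊥ ≈ (+1.414214, +1.000000); max(|x|,|y|,|x±y|/√2) = 1.707107 > 1 ⇒ ∉ W
candidate 5: n = (-1, 1, -1, 0) → π⊥ ≈ (-1.707107, +1.707107); max(|x|,|y|,|x±y|/√2) = 2.414214 > 1 ⇒ ∉ W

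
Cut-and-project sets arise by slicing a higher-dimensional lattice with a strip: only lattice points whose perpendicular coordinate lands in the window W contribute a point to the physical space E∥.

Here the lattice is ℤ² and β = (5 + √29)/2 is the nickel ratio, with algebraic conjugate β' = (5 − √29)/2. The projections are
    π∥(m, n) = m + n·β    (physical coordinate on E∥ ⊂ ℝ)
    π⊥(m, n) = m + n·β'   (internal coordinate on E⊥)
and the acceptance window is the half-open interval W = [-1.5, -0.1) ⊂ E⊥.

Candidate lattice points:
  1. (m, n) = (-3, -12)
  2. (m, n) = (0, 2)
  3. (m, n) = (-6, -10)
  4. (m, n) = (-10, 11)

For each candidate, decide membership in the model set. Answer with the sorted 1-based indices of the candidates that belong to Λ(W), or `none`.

Numerically β ≈ 5.192582 and β' = −1/β ≈ -0.192582.
candidate 1: (m,n)=(-3,-12) → π∥ = -3-12·β ≈ -65.310989, π⊥ = -3-12·β' ≈ -0.689011 ∈ [-1.5, -0.1) ⇒ IN Λ
candidate 2: (m,n)=(0,2) → π∥ = 0+2·β ≈ 10.385165, π⊥ = 0+2·β' ≈ -0.385165 ∈ [-1.5, -0.1) ⇒ IN Λ
candidate 3: (m,n)=(-6,-10) → π∥ = -6-10·β ≈ -57.925824, π⊥ = -6-10·β' ≈ -4.074176 ∉ [-1.5, -0.1) ⇒ out
candidate 4: (m,n)=(-10,11) → π∥ = -10+11·β ≈ 47.118406, π⊥ = -10+11·β' ≈ -12.118406 ∉ [-1.5, -0.1) ⇒ out

1, 2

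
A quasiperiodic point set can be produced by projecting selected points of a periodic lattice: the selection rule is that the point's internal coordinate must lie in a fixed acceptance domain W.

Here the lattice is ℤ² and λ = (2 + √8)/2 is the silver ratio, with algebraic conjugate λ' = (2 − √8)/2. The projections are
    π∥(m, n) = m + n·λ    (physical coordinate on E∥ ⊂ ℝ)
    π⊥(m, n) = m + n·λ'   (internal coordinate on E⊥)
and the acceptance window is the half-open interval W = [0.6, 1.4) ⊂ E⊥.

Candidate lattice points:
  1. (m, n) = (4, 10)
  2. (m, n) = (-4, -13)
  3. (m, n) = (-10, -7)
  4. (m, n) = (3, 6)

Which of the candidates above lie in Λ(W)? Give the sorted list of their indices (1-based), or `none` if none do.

Compute λ' = (2−√8)/2 = -0.414214, so π⊥(m,n) = m -0.414214·n.
[1] lift (4,10): star map gives -0.142136; window check 0.6 ≤ -0.142136 < 1.4 is false → out
[2] lift (-4,-13): star map gives 1.384776; window check 0.6 ≤ 1.384776 < 1.4 is true → IN Λ
[3] lift (-10,-7): star map gives -7.100505; window check 0.6 ≤ -7.100505 < 1.4 is false → out
[4] lift (3,6): star map gives 0.514719; window check 0.6 ≤ 0.514719 < 1.4 is false → out

2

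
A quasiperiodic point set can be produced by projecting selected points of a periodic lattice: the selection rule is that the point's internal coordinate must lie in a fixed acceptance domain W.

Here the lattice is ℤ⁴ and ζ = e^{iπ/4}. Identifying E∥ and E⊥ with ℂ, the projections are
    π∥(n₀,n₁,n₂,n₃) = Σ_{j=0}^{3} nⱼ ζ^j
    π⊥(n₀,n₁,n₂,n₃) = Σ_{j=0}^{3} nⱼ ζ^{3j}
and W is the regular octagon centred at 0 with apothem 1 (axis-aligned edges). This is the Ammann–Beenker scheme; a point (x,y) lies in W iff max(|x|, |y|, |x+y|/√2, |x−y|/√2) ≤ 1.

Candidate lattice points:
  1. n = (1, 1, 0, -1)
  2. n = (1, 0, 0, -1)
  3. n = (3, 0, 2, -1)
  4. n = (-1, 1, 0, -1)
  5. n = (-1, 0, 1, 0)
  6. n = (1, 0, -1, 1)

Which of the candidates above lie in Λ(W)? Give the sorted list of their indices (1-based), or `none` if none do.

π⊥(n) = n₀ + n₁ζ³ + n₂ζ⁶ + n₃ζ⁹ where ζ = e^{iπ/4}.
candidate 1: n = (1, 1, 0, -1) → π⊥ ≈ (-0.41421, +0.00000); max(|x|,|y|,|x±y|/√2) = 0.41421 ≤ 1 ⇒ ∈ W
candidate 2: n = (1, 0, 0, -1) → π⊥ ≈ (+0.29289, -0.70711); max(|x|,|y|,|x±y|/√2) = 0.70711 ≤ 1 ⇒ ∈ W
candidate 3: n = (3, 0, 2, -1) → π⊥ ≈ (+2.29289, -2.70711); max(|x|,|y|,|x±y|/√2) = 3.53553 > 1 ⇒ ∉ W
candidate 4: n = (-1, 1, 0, -1) → π⊥ ≈ (-2.41421, +0.00000); max(|x|,|y|,|x±y|/√2) = 2.41421 > 1 ⇒ ∉ W
candidate 5: n = (-1, 0, 1, 0) → π⊥ ≈ (-1.00000, -1.00000); max(|x|,|y|,|x±y|/√2) = 1.41421 > 1 ⇒ ∉ W
candidate 6: n = (1, 0, -1, 1) → π⊥ ≈ (+1.70711, +1.70711); max(|x|,|y|,|x±y|/√2) = 2.41421 > 1 ⇒ ∉ W

1, 2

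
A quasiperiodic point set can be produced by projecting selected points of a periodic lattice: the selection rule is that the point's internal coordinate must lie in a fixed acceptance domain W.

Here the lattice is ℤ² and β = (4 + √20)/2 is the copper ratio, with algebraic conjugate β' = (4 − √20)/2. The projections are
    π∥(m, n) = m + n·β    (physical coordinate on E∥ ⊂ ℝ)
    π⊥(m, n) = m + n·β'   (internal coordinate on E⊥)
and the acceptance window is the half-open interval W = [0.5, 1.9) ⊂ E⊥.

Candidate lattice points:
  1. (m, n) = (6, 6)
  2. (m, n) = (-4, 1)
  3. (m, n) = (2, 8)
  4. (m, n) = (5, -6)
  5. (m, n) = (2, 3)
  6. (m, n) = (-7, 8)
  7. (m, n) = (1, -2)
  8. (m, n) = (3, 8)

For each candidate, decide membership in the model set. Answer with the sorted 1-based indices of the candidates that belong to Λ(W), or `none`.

Numerically β ≈ 4.236068 and β' = −1/β ≈ -0.236068.
#1 (6,6): internal coord 6 + (6)·β' = +4.583592; +4.583592 ∉ [0.5, 1.9) → out
#2 (-4,1): internal coord -4 + (1)·β' = -4.236068; -4.236068 ∉ [0.5, 1.9) → out
#3 (2,8): internal coord 2 + (8)·β' = +0.111456; +0.111456 ∉ [0.5, 1.9) → out
#4 (5,-6): internal coord 5 + (-6)·β' = +6.416408; +6.416408 ∉ [0.5, 1.9) → out
#5 (2,3): internal coord 2 + (3)·β' = +1.291796; +1.291796 ∈ [0.5, 1.9) → IN Λ
#6 (-7,8): internal coord -7 + (8)·β' = -8.888544; -8.888544 ∉ [0.5, 1.9) → out
#7 (1,-2): internal coord 1 + (-2)·β' = +1.472136; +1.472136 ∈ [0.5, 1.9) → IN Λ
#8 (3,8): internal coord 3 + (8)·β' = +1.111456; +1.111456 ∈ [0.5, 1.9) → IN Λ

5, 7, 8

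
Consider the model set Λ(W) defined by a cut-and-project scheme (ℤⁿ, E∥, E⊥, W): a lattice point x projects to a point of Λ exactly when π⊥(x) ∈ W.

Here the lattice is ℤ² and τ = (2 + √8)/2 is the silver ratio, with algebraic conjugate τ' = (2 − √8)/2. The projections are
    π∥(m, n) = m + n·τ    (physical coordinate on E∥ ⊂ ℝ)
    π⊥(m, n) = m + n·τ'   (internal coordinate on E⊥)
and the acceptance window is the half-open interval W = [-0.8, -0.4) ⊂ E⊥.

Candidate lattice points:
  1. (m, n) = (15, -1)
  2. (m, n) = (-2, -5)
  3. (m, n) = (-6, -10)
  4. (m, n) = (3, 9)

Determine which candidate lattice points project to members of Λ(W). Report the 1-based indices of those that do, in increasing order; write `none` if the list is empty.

Compute τ' = (2−√8)/2 = -0.414214, so π⊥(m,n) = m -0.414214·n.
#1 (15,-1): internal coord 15 + (-1)·τ' = +15.414214; +15.414214 ∉ [-0.8, -0.4) → out
#2 (-2,-5): internal coord -2 + (-5)·τ' = +0.071068; +0.071068 ∉ [-0.8, -0.4) → out
#3 (-6,-10): internal coord -6 + (-10)·τ' = -1.857864; -1.857864 ∉ [-0.8, -0.4) → out
#4 (3,9): internal coord 3 + (9)·τ' = -0.727922; -0.727922 ∈ [-0.8, -0.4) → IN Λ

4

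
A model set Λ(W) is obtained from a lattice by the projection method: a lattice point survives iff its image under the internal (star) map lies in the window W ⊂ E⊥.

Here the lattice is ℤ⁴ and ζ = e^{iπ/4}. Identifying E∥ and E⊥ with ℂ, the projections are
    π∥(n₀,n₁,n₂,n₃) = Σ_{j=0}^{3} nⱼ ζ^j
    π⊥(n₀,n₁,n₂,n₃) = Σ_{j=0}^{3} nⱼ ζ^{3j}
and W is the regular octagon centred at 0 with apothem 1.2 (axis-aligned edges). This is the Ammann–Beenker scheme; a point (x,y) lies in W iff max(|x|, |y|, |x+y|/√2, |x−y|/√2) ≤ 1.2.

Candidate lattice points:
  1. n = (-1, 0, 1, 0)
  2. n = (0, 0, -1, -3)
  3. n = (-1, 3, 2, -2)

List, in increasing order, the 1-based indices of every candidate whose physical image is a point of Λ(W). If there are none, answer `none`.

none

Internal map: ζ^{3j} for j=0..3 gives (1,0), (−√2/2,√2/2), (0,−1), (√2/2,√2/2).
candidate 1: n = (-1, 0, 1, 0) → π⊥ ≈ (-1.000000, -1.000000); max(|x|,|y|,|x±y|/√2) = 1.414214 > 1.2 ⇒ ∉ W
candidate 2: n = (0, 0, -1, -3) → π⊥ ≈ (-2.121320, -1.121320); max(|x|,|y|,|x±y|/√2) = 2.292893 > 1.2 ⇒ ∉ W
candidate 3: n = (-1, 3, 2, -2) → π⊥ ≈ (-4.535534, -1.292893); max(|x|,|y|,|x±y|/√2) = 4.535534 > 1.2 ⇒ ∉ W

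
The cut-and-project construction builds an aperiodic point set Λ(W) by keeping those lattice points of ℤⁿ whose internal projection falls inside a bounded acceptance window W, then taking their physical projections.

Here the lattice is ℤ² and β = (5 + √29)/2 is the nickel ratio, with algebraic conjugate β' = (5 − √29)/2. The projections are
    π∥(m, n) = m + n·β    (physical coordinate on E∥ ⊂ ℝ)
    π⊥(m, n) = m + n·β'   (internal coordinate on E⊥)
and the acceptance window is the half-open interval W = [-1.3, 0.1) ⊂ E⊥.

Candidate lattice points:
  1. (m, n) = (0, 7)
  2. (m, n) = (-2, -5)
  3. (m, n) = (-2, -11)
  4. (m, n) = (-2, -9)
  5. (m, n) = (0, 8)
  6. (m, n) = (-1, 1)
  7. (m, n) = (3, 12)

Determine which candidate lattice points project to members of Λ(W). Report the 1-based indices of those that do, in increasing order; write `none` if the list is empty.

2, 4, 6

Numerically β ≈ 5.192582 and β' = −1/β ≈ -0.192582.
[1] lift (0,7): star map gives -1.348077; window check -1.3 ≤ -1.348077 < 0.1 is false → out
[2] lift (-2,-5): star map gives -1.037088; window check -1.3 ≤ -1.037088 < 0.1 is true → IN Λ
[3] lift (-2,-11): star map gives 0.118406; window check -1.3 ≤ 0.118406 < 0.1 is false → out
[4] lift (-2,-9): star map gives -0.266758; window check -1.3 ≤ -0.266758 < 0.1 is true → IN Λ
[5] lift (0,8): star map gives -1.540659; window check -1.3 ≤ -1.540659 < 0.1 is false → out
[6] lift (-1,1): star map gives -1.192582; window check -1.3 ≤ -1.192582 < 0.1 is true → IN Λ
[7] lift (3,12): star map gives 0.689011; window check -1.3 ≤ 0.689011 < 0.1 is false → out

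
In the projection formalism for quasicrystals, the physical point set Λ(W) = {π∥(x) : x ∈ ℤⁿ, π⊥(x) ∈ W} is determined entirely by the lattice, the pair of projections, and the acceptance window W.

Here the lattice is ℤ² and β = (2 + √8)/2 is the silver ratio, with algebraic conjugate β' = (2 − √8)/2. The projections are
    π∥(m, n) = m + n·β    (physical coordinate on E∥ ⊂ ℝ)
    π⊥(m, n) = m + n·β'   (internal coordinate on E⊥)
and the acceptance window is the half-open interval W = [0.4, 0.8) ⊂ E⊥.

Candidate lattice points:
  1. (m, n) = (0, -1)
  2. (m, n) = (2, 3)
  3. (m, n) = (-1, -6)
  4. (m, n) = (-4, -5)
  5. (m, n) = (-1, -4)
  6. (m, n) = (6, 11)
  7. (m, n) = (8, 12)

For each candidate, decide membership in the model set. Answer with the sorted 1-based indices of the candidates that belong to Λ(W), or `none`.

Compute β' = (2−√8)/2 = -0.414214, so π⊥(m,n) = m -0.414214·n.
[1] lift (0,-1): star map gives 0.414214; window check 0.4 ≤ 0.414214 < 0.8 is true → IN Λ
[2] lift (2,3): star map gives 0.757359; window check 0.4 ≤ 0.757359 < 0.8 is true → IN Λ
[3] lift (-1,-6): star map gives 1.485281; window check 0.4 ≤ 1.485281 < 0.8 is false → out
[4] lift (-4,-5): star map gives -1.928932; window check 0.4 ≤ -1.928932 < 0.8 is false → out
[5] lift (-1,-4): star map gives 0.656854; window check 0.4 ≤ 0.656854 < 0.8 is true → IN Λ
[6] lift (6,11): star map gives 1.443651; window check 0.4 ≤ 1.443651 < 0.8 is false → out
[7] lift (8,12): star map gives 3.029437; window check 0.4 ≤ 3.029437 < 0.8 is false → out

1, 2, 5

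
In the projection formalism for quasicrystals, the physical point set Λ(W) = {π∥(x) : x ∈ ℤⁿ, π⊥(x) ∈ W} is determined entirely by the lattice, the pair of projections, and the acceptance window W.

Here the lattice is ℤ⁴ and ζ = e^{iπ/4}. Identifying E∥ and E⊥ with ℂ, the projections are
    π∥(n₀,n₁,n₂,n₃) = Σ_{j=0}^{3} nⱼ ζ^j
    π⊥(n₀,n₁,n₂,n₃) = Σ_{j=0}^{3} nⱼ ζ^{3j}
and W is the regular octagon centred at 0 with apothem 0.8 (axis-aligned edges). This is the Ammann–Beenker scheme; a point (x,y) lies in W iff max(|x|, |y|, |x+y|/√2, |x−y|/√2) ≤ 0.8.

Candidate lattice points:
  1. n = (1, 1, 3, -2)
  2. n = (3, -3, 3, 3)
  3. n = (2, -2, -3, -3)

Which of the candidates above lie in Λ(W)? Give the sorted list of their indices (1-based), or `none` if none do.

Internal map: ζ^{3j} for j=0..3 gives (1,0), (−√2/2,√2/2), (0,−1), (√2/2,√2/2).
#1 (1, 1, 3, -2): internal (-1.121320, -3.707107); octagon support 3.707107 vs apothem 0.8 → ∉ W
#2 (3, -3, 3, 3): internal (7.242641, -3.000000); octagon support 7.242641 vs apothem 0.8 → ∉ W
#3 (2, -2, -3, -3): internal (1.292893, -0.535534); octagon support 1.292893 vs apothem 0.8 → ∉ W

none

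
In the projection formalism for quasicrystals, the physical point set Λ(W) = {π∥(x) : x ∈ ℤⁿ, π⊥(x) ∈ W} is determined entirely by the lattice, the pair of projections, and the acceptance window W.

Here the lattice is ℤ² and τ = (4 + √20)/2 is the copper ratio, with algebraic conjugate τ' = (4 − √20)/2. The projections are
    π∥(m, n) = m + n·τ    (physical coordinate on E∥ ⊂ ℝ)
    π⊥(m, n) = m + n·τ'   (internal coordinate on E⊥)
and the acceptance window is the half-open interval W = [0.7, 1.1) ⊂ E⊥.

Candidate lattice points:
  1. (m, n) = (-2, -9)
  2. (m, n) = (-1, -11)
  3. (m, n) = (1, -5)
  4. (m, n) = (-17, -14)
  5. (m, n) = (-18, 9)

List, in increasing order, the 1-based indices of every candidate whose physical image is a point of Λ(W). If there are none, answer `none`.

τ' = (4−√20)/2 ≈ -0.236068.
[1] lift (-2,-9): star map gives 0.124612; window check 0.7 ≤ 0.124612 < 1.1 is false → out
[2] lift (-1,-11): star map gives 1.596748; window check 0.7 ≤ 1.596748 < 1.1 is false → out
[3] lift (1,-5): star map gives 2.180340; window check 0.7 ≤ 2.180340 < 1.1 is false → out
[4] lift (-17,-14): star map gives -13.695048; window check 0.7 ≤ -13.695048 < 1.1 is false → out
[5] lift (-18,9): star map gives -20.124612; window check 0.7 ≤ -20.124612 < 1.1 is false → out

none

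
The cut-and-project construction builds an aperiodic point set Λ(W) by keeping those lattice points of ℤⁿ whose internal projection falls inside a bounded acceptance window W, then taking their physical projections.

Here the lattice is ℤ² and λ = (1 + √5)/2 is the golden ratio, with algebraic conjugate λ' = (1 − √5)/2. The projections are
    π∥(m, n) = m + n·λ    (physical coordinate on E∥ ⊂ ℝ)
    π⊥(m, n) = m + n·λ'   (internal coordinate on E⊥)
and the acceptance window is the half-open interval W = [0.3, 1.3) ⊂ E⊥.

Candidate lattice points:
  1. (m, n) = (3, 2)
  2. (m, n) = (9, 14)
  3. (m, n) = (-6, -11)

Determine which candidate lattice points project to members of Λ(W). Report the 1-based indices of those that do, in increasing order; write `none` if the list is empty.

λ' = (1−√5)/2 ≈ -0.6180.
#1 (3,2): internal coord 3 + (2)·λ' = +1.7639; +1.7639 ∉ [0.3, 1.3) → out
#2 (9,14): internal coord 9 + (14)·λ' = +0.3475; +0.3475 ∈ [0.3, 1.3) → IN Λ
#3 (-6,-11): internal coord -6 + (-11)·λ' = +0.7984; +0.7984 ∈ [0.3, 1.3) → IN Λ

2, 3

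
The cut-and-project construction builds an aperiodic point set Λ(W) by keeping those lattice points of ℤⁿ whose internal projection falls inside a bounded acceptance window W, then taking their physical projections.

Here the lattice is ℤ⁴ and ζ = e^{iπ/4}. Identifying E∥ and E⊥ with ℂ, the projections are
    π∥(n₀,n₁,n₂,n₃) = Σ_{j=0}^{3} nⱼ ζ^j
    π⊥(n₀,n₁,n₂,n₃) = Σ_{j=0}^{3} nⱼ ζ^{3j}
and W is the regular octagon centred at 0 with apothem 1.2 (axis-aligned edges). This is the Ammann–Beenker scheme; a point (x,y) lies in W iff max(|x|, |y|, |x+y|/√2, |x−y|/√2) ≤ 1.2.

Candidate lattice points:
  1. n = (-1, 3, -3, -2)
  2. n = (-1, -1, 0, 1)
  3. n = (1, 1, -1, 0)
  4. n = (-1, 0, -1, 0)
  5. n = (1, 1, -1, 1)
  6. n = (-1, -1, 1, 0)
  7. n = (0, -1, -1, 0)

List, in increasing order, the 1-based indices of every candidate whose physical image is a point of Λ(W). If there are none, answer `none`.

With ζ = e^{iπ/4} the internal vectors are ζ^0,ζ^3,ζ^6,ζ^9.
#1 (-1, 3, -3, -2): internal (-4.5355, 3.7071); octagon support 5.8284 vs apothem 1.2 → ∉ W
#2 (-1, -1, 0, 1): internal (0.4142, 0.0000); octagon support 0.4142 vs apothem 1.2 → ∈ W
#3 (1, 1, -1, 0): internal (0.2929, 1.7071); octagon support 1.7071 vs apothem 1.2 → ∉ W
#4 (-1, 0, -1, 0): internal (-1.0000, 1.0000); octagon support 1.4142 vs apothem 1.2 → ∉ W
#5 (1, 1, -1, 1): internal (1.0000, 2.4142); octagon support 2.4142 vs apothem 1.2 → ∉ W
#6 (-1, -1, 1, 0): internal (-0.2929, -1.7071); octagon support 1.7071 vs apothem 1.2 → ∉ W
#7 (0, -1, -1, 0): internal (0.7071, 0.2929); octagon support 0.7071 vs apothem 1.2 → ∈ W

2, 7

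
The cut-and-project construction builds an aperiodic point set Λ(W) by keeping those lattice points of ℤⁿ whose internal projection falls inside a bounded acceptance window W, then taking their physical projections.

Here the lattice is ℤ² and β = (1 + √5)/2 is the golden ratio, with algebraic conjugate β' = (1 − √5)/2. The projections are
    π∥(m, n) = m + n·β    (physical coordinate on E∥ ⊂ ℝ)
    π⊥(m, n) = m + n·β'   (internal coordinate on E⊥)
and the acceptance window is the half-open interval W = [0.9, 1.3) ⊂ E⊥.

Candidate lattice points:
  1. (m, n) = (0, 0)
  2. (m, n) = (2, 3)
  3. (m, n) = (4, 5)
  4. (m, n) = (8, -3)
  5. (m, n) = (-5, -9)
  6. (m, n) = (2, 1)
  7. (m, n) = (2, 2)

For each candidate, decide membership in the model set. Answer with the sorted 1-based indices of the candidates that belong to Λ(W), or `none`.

Numerically β ≈ 1.618034 and β' = −1/β ≈ -0.618034.
candidate 1: (m,n)=(0,0) → π∥ = 0+0·β ≈ 0.000000, π⊥ = 0+0·β' ≈ 0.000000 ∉ [0.9, 1.3) ⇒ out
candidate 2: (m,n)=(2,3) → π∥ = 2+3·β ≈ 6.854102, π⊥ = 2+3·β' ≈ 0.145898 ∉ [0.9, 1.3) ⇒ out
candidate 3: (m,n)=(4,5) → π∥ = 4+5·β ≈ 12.090170, π⊥ = 4+5·β' ≈ 0.909830 ∈ [0.9, 1.3) ⇒ IN Λ
candidate 4: (m,n)=(8,-3) → π∥ = 8-3·β ≈ 3.145898, π⊥ = 8-3·β' ≈ 9.854102 ∉ [0.9, 1.3) ⇒ out
candidate 5: (m,n)=(-5,-9) → π∥ = -5-9·β ≈ -19.562306, π⊥ = -5-9·β' ≈ 0.562306 ∉ [0.9, 1.3) ⇒ out
candidate 6: (m,n)=(2,1) → π∥ = 2+1·β ≈ 3.618034, π⊥ = 2+1·β' ≈ 1.381966 ∉ [0.9, 1.3) ⇒ out
candidate 7: (m,n)=(2,2) → π∥ = 2+2·β ≈ 5.236068, π⊥ = 2+2·β' ≈ 0.763932 ∉ [0.9, 1.3) ⇒ out

3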